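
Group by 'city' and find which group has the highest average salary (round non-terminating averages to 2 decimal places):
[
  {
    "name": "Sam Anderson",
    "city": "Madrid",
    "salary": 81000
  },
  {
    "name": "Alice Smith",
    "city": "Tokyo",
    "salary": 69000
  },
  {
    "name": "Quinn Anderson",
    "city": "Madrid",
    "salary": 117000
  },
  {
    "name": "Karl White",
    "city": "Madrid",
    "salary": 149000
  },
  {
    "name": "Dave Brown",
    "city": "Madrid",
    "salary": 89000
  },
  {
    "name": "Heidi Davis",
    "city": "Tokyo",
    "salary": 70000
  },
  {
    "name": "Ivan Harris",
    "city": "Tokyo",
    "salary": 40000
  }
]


Group by: city

Groups:
  Madrid: 4 people, avg salary = 436000/4 = $109000
  Tokyo: 3 people, avg salary = 179000/3 ≈ $59666.67

Highest average salary: Madrid ($109000)

Madrid ($109000)


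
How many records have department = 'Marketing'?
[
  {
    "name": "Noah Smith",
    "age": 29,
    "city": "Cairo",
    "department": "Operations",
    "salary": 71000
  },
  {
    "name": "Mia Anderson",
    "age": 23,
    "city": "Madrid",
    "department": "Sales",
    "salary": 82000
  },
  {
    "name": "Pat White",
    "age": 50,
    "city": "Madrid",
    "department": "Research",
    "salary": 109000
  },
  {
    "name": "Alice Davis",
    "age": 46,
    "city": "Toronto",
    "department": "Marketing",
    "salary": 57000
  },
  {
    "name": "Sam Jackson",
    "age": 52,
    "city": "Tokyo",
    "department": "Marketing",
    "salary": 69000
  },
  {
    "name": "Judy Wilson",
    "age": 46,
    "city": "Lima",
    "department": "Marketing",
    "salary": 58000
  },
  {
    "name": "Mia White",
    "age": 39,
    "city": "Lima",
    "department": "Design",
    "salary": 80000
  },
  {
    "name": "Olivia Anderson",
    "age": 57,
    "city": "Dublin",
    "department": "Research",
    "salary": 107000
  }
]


Data: 8 records
Condition: department = 'Marketing'

Checking each record:
  Noah Smith: Operations
  Mia Anderson: Sales
  Pat White: Research
  Alice Davis: Marketing MATCH
  Sam Jackson: Marketing MATCH
  Judy Wilson: Marketing MATCH
  Mia White: Design
  Olivia Anderson: Research

Count: 3

3


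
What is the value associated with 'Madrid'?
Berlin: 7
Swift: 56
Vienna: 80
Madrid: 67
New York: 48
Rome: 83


Looking up key 'Madrid'
Value: 67

67


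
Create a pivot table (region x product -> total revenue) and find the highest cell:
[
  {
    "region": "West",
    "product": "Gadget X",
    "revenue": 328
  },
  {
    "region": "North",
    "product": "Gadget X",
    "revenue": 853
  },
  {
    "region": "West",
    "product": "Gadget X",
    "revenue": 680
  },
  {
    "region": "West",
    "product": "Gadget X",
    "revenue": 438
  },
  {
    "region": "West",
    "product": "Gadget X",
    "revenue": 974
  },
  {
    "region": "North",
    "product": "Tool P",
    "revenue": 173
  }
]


Pivot: region (rows) x product (columns) -> total revenue

     Gadget X      Tool P      
North          853           173  
West          2420             0  

Highest: West / Gadget X = $2420

West / Gadget X = $2420


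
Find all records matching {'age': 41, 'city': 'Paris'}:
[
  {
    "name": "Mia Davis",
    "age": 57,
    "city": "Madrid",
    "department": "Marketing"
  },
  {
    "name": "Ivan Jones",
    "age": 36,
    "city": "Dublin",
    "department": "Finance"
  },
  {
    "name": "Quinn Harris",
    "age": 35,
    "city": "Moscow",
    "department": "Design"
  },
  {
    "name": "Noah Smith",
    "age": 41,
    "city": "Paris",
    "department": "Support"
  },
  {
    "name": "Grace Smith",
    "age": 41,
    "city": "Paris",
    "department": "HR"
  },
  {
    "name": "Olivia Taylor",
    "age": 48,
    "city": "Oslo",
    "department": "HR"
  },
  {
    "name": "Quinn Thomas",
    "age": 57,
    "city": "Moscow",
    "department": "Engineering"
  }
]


Search criteria: {'age': 41, 'city': 'Paris'}

Checking 7 records:
  Mia Davis: {age: 57, city: Madrid}
  Ivan Jones: {age: 36, city: Dublin}
  Quinn Harris: {age: 35, city: Moscow}
  Noah Smith: {age: 41, city: Paris} <-- MATCH
  Grace Smith: {age: 41, city: Paris} <-- MATCH
  Olivia Taylor: {age: 48, city: Oslo}
  Quinn Thomas: {age: 57, city: Moscow}

Matches: ["Noah Smith", "Grace Smith"]

["Noah Smith", "Grace Smith"]


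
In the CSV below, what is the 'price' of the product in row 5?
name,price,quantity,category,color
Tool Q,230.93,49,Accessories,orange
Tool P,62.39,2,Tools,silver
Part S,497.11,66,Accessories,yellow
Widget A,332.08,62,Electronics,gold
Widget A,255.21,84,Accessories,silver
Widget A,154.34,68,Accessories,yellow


Query: Row 5 ('Widget A'), column 'price'
Value: 255.21

255.21


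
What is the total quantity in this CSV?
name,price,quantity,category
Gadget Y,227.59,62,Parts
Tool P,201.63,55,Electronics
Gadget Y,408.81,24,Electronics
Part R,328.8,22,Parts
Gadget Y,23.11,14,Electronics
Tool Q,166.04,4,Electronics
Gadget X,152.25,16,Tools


Computing total quantity:
Values: [62, 55, 24, 22, 14, 4, 16]
Sum = 197

197


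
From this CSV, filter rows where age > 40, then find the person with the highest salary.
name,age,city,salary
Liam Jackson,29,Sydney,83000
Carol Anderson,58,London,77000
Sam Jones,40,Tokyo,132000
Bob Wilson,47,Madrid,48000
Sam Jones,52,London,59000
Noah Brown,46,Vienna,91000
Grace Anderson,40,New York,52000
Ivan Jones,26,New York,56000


Filter: age > 40
Sort by: salary (descending)

Filtered records (4):
  Noah Brown, age 46, salary $91000
  Carol Anderson, age 58, salary $77000
  Sam Jones, age 52, salary $59000
  Bob Wilson, age 47, salary $48000

Highest salary: Noah Brown ($91000)

Noah Brown


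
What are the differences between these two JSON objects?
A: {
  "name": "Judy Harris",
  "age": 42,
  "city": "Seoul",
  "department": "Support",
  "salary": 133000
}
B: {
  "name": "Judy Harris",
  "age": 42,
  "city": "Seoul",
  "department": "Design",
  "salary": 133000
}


Comparing each field (in key order):
  name: same
  age: same
  city: same
  department: DIFFERENT
  salary: same
Differences:
  department: Support -> Design

1 field(s) changed

1 change: department


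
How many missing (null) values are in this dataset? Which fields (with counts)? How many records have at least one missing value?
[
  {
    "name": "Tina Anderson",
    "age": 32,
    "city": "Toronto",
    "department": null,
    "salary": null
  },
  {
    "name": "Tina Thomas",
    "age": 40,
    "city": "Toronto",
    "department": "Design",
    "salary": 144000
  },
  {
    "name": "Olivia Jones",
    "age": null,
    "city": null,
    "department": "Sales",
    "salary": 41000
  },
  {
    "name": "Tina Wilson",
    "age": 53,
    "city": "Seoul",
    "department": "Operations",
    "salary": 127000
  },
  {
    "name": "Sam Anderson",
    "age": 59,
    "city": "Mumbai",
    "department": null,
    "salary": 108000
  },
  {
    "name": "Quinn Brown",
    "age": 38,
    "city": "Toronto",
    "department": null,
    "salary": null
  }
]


Checking for missing (null) values in 6 records:

  Tina Anderson: department, salary
  Tina Thomas: complete
  Olivia Jones: age, city
  Tina Wilson: complete
  Sam Anderson: department
  Quinn Brown: department, salary

Per field:
  name: 0 missing
  age: 1 missing
  city: 1 missing
  department: 3 missing
  salary: 2 missing

Total missing values: 7
Records with any missing: 4

7 missing values (age: 1, city: 1, department: 3, salary: 2); 4 incomplete records


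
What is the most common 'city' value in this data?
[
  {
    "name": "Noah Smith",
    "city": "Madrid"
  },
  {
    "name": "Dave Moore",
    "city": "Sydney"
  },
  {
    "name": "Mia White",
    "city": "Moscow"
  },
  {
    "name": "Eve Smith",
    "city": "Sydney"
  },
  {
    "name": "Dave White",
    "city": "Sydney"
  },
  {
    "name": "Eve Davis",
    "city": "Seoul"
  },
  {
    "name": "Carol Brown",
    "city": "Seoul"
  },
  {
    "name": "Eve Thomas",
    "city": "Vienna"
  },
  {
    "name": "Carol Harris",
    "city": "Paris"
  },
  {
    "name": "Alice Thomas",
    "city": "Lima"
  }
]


Counting 'city' values across 10 records:

  Sydney: 3 ###
  Seoul: 2 ##
  Madrid: 1 #
  Moscow: 1 #
  Vienna: 1 #
  Paris: 1 #
  Lima: 1 #

Most common: Sydney (3 times)

Sydney (3 times)


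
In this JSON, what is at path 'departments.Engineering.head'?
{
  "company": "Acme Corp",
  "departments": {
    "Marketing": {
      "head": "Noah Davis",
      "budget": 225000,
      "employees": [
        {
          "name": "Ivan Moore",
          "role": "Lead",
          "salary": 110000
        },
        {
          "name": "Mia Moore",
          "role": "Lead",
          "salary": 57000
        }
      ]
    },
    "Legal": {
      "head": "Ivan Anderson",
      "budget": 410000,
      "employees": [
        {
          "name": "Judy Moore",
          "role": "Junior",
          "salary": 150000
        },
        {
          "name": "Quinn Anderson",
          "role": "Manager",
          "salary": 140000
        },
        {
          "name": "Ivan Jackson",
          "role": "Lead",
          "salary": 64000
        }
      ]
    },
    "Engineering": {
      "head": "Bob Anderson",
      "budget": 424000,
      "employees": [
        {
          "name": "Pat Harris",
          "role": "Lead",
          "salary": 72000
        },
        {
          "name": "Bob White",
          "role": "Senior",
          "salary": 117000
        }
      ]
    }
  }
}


Path: departments.Engineering.head

Navigate:
  -> departments
  -> Engineering
  -> head = 'Bob Anderson'

Bob Anderson


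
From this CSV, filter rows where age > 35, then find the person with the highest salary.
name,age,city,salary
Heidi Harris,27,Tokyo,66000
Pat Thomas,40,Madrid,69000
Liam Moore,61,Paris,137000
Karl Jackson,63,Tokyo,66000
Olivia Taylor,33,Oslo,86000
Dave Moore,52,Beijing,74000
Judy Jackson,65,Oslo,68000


Filter: age > 35
Sort by: salary (descending)

Filtered records (5):
  Liam Moore, age 61, salary $137000
  Dave Moore, age 52, salary $74000
  Pat Thomas, age 40, salary $69000
  Judy Jackson, age 65, salary $68000
  Karl Jackson, age 63, salary $66000

Highest salary: Liam Moore ($137000)

Liam Moore


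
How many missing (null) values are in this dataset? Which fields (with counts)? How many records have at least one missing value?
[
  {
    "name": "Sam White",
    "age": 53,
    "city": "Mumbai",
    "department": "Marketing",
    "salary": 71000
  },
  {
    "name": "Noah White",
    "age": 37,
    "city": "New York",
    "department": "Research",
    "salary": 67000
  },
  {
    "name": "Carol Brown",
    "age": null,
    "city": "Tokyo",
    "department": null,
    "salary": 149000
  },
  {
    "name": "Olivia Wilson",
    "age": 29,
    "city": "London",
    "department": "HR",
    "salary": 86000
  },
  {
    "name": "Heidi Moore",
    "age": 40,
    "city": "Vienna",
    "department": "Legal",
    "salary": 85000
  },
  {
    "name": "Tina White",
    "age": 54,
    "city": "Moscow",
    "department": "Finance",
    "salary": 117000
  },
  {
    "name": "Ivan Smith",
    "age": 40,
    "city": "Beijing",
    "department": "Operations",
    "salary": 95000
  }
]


Checking for missing (null) values in 7 records:

  Sam White: complete
  Noah White: complete
  Carol Brown: age, department
  Olivia Wilson: complete
  Heidi Moore: complete
  Tina White: complete
  Ivan Smith: complete

Per field:
  name: 0 missing
  age: 1 missing
  city: 0 missing
  department: 1 missing
  salary: 0 missing

Total missing values: 2
Records with any missing: 1

2 missing values (age: 1, department: 1); 1 incomplete records


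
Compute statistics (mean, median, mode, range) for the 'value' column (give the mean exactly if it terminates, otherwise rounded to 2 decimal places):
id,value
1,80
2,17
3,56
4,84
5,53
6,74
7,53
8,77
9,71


Data: [80, 17, 56, 84, 53, 74, 53, 77, 71]
Count: 9
Sum: 565
Mean: 565/9 ≈ 62.78 (rounded to 2 decimal places)
Sorted: [17, 53, 53, 56, 71, 74, 77, 80, 84]
Median: 71.0
Mode: 53 (2 times)
Range: 84 - 17 = 67
Min: 17, Max: 84

mean≈62.78, median=71.0, mode=53, range=67


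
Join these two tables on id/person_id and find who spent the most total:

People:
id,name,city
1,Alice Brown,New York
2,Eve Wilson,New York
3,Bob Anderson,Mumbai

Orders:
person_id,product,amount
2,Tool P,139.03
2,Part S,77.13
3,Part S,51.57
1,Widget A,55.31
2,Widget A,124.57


Join on: people.id = orders.person_id

Joined rows:
  Eve Wilson (New York) bought Tool P for $139.03
  Eve Wilson (New York) bought Part S for $77.13
  Bob Anderson (Mumbai) bought Part S for $51.57
  Alice Brown (New York) bought Widget A for $55.31
  Eve Wilson (New York) bought Widget A for $124.57

Total per person:
  Eve Wilson: $340.73
  Alice Brown: $55.31
  Bob Anderson: $51.57

Top spender: Eve Wilson ($340.73)

Eve Wilson ($340.73)


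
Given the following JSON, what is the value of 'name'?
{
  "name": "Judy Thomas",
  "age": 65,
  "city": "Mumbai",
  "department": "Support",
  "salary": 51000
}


Looking up field 'name'
Value: Judy Thomas

Judy Thomas


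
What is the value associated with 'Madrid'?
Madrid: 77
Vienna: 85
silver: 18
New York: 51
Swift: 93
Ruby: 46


Looking up key 'Madrid'
Value: 77

77


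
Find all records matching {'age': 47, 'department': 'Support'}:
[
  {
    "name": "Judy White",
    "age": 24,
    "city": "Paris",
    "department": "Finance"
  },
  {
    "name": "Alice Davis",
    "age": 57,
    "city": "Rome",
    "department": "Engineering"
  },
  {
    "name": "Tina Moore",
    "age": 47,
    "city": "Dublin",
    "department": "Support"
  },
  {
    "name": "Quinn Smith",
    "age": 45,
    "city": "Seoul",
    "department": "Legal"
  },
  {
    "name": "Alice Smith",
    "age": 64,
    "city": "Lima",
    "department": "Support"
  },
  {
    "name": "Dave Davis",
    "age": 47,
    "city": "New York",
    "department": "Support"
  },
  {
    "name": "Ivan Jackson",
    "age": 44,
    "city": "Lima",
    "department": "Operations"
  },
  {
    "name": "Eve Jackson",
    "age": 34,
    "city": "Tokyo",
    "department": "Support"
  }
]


Search criteria: {'age': 47, 'department': 'Support'}

Checking 8 records:
  Judy White: {age: 24, department: Finance}
  Alice Davis: {age: 57, department: Engineering}
  Tina Moore: {age: 47, department: Support} <-- MATCH
  Quinn Smith: {age: 45, department: Legal}
  Alice Smith: {age: 64, department: Support}
  Dave Davis: {age: 47, department: Support} <-- MATCH
  Ivan Jackson: {age: 44, department: Operations}
  Eve Jackson: {age: 34, department: Support}

Matches: ["Tina Moore", "Dave Davis"]

["Tina Moore", "Dave Davis"]


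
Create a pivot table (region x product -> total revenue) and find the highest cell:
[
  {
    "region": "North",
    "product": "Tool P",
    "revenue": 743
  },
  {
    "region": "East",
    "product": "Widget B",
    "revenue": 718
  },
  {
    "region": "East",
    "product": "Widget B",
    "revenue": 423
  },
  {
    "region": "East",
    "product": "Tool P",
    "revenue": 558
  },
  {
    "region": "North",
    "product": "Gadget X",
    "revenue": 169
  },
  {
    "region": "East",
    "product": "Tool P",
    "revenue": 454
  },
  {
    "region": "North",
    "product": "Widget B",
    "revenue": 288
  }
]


Pivot: region (rows) x product (columns) -> total revenue

     Gadget X      Tool P        Widget B    
East             0          1012          1141  
North          169           743           288  

Highest: East / Widget B = $1141

East / Widget B = $1141


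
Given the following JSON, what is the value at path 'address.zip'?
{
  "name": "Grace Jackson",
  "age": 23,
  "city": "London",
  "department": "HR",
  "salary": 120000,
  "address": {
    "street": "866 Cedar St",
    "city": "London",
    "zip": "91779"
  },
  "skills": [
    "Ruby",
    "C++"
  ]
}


Query: address.zip
Path: address -> zip
Value: 91779

91779


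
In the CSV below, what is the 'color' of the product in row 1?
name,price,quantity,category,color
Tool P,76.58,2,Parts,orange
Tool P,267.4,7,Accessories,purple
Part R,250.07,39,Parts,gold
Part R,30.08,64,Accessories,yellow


Query: Row 1 ('Tool P'), column 'color'
Value: orange

orange


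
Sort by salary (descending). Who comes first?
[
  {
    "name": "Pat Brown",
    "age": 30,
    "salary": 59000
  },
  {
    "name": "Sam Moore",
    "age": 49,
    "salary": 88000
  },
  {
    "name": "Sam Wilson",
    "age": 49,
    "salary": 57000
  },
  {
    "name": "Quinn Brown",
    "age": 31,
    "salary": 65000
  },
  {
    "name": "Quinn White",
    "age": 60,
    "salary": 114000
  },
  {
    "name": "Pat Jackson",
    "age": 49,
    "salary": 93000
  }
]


Sort by: salary (descending)

Sorted order:
  1. Quinn White (salary = 114000)
  2. Pat Jackson (salary = 93000)
  3. Sam Moore (salary = 88000)
  4. Quinn Brown (salary = 65000)
  5. Pat Brown (salary = 59000)
  6. Sam Wilson (salary = 57000)

First: Quinn White

Quinn White


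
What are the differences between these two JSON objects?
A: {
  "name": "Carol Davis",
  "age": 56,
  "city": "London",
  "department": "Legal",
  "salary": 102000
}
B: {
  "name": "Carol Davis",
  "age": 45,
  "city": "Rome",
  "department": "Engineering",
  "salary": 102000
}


Comparing each field (in key order):
  name: same
  age: DIFFERENT
  city: DIFFERENT
  department: DIFFERENT
  salary: same
Differences:
  age: 56 -> 45
  city: London -> Rome
  department: Legal -> Engineering

3 field(s) changed

3 changes: age, city, department


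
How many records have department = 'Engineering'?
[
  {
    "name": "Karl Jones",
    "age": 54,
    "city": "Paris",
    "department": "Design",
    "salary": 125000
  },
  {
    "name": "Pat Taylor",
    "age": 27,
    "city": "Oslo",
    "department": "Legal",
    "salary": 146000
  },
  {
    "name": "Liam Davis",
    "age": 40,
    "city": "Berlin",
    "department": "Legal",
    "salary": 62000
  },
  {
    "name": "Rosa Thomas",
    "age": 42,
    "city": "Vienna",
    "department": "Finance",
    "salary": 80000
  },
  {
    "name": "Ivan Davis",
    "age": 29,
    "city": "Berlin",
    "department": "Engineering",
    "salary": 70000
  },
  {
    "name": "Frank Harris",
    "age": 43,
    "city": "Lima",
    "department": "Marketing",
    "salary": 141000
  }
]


Data: 6 records
Condition: department = 'Engineering'

Checking each record:
  Karl Jones: Design
  Pat Taylor: Legal
  Liam Davis: Legal
  Rosa Thomas: Finance
  Ivan Davis: Engineering MATCH
  Frank Harris: Marketing

Count: 1

1


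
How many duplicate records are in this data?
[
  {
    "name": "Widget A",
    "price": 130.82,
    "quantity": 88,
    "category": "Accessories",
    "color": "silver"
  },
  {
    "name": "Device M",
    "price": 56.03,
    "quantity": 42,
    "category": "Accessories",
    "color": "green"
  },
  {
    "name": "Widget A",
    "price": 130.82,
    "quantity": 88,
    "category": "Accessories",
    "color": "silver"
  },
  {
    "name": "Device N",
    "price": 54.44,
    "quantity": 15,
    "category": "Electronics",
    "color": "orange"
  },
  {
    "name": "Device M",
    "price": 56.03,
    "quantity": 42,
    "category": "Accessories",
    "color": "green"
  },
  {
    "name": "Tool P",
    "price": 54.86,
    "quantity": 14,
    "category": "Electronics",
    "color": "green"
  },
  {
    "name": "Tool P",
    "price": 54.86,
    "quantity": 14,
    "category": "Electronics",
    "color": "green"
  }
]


Checking 7 records for duplicates:

  Row 1: Widget A ($130.82, qty 88)
  Row 2: Device M ($56.03, qty 42)
  Row 3: Widget A ($130.82, qty 88) <-- DUPLICATE
  Row 4: Device N ($54.44, qty 15)
  Row 5: Device M ($56.03, qty 42) <-- DUPLICATE
  Row 6: Tool P ($54.86, qty 14)
  Row 7: Tool P ($54.86, qty 14) <-- DUPLICATE

Duplicates found: 3
Unique records: 4

3 duplicates, 4 unique


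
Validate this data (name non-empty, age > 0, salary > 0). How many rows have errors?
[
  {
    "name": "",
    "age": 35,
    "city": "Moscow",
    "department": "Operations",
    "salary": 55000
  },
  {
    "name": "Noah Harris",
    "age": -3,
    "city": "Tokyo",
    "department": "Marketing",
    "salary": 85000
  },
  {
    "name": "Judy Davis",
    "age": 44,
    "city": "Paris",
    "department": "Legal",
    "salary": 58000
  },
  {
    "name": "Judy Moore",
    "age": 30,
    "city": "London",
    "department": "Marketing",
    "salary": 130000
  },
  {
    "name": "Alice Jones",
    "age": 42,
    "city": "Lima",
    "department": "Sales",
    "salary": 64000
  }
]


Validating 5 records:
Rules: name non-empty, age > 0, salary > 0

  Row 1 (???): empty name
  Row 2 (Noah Harris): negative age: -3
  Row 3 (Judy Davis): OK
  Row 4 (Judy Moore): OK
  Row 5 (Alice Jones): OK

Total errors: 2

2 errors


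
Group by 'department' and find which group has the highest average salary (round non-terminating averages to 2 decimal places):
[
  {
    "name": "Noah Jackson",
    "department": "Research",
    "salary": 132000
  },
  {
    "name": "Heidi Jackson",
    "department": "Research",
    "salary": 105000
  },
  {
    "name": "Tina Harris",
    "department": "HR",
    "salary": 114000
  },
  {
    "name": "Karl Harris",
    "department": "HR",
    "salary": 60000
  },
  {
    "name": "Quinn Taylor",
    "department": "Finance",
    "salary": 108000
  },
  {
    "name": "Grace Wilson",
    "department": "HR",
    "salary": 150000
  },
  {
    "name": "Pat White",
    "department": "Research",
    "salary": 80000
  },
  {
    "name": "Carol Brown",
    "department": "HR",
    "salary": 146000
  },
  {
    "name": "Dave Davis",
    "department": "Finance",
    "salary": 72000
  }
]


Group by: department

Groups:
  Finance: 2 people, avg salary = 180000/2 = $90000
  HR: 4 people, avg salary = 470000/4 = $117500
  Research: 3 people, avg salary = 317000/3 ≈ $105666.67

Highest average salary: HR ($117500)

HR ($117500)


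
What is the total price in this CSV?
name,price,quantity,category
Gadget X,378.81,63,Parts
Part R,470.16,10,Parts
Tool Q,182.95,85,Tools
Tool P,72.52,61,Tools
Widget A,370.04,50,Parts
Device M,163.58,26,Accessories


Computing total price:
Values: [378.81, 470.16, 182.95, 72.52, 370.04, 163.58]
Sum = 1638.06

1638.06


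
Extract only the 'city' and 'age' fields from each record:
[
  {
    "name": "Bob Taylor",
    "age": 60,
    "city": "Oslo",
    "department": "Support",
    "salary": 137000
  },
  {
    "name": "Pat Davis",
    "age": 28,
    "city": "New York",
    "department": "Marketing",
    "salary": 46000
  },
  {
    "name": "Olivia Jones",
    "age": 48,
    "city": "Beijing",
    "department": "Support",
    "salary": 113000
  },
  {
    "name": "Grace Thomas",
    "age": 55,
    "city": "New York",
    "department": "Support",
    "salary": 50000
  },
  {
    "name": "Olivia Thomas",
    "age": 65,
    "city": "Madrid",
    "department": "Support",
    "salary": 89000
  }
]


Original: 5 records with fields: name, age, city, department, salary
Keep: ['city', 'age']
Drop: ['name', 'department', 'salary']
Result: 5 records, 2 fields each

[
  {
    "city": "Oslo",
    "age": 60
  },
  {
    "city": "New York",
    "age": 28
  },
  {
    "city": "Beijing",
    "age": 48
  },
  {
    "city": "New York",
    "age": 55
  },
  {
    "city": "Madrid",
    "age": 65
  }
]


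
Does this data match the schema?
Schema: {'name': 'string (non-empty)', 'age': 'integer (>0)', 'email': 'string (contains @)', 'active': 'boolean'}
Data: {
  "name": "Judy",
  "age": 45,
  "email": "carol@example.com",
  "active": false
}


Validating each field against schema:
  name: OK (non-empty string)
  age: OK (positive integer)
  email: OK (string with @)
  active: OK (boolean)

Result: VALID

VALID


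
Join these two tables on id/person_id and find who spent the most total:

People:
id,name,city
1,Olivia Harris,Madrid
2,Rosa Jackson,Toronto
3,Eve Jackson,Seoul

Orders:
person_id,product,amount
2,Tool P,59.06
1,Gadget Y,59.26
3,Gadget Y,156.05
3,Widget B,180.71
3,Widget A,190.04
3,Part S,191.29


Join on: people.id = orders.person_id

Joined rows:
  Rosa Jackson (Toronto) bought Tool P for $59.06
  Olivia Harris (Madrid) bought Gadget Y for $59.26
  Eve Jackson (Seoul) bought Gadget Y for $156.05
  Eve Jackson (Seoul) bought Widget B for $180.71
  Eve Jackson (Seoul) bought Widget A for $190.04
  Eve Jackson (Seoul) bought Part S for $191.29

Total per person:
  Eve Jackson: $718.09
  Olivia Harris: $59.26
  Rosa Jackson: $59.06

Top spender: Eve Jackson ($718.09)

Eve Jackson ($718.09)


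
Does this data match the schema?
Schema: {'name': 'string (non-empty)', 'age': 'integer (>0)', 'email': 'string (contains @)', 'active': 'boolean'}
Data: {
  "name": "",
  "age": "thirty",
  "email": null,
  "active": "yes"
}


Validating each field against schema:
  name: FAIL ("" is an empty string)
  age: FAIL ("thirty" is not an integer)
  email: FAIL (null is not a string)
  active: FAIL ("yes" is not a boolean)

Result: INVALID (4 errors: name, age, email, active)

INVALID (4 errors: name, age, email, active)


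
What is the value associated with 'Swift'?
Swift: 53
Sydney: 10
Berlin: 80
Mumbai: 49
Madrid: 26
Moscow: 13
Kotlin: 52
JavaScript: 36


Looking up key 'Swift'
Value: 53

53


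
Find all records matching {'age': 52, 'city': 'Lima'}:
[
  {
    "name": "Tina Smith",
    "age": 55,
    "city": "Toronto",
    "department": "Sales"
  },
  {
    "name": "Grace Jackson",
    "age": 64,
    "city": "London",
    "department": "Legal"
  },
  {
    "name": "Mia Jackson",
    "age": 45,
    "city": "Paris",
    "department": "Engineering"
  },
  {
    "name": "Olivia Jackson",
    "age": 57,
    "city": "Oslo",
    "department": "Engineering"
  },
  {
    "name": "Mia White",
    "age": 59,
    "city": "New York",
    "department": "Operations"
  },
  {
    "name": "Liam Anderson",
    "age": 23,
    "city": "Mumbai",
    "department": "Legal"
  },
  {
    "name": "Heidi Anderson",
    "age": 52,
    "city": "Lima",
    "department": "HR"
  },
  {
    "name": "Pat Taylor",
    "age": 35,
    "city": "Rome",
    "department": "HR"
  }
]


Search criteria: {'age': 52, 'city': 'Lima'}

Checking 8 records:
  Tina Smith: {age: 55, city: Toronto}
  Grace Jackson: {age: 64, city: London}
  Mia Jackson: {age: 45, city: Paris}
  Olivia Jackson: {age: 57, city: Oslo}
  Mia White: {age: 59, city: New York}
  Liam Anderson: {age: 23, city: Mumbai}
  Heidi Anderson: {age: 52, city: Lima} <-- MATCH
  Pat Taylor: {age: 35, city: Rome}

Matches: ["Heidi Anderson"]

["Heidi Anderson"]


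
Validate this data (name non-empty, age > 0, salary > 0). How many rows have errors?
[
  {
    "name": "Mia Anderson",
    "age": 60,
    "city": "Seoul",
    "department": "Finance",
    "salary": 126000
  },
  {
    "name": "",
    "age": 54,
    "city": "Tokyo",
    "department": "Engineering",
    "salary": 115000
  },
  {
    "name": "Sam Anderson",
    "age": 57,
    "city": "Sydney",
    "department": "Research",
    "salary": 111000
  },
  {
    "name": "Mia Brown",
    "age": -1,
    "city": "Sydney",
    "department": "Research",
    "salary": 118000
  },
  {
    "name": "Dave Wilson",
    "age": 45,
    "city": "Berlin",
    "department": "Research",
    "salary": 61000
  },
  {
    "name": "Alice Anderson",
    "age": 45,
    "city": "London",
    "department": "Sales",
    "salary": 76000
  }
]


Validating 6 records:
Rules: name non-empty, age > 0, salary > 0

  Row 1 (Mia Anderson): OK
  Row 2 (???): empty name
  Row 3 (Sam Anderson): OK
  Row 4 (Mia Brown): negative age: -1
  Row 5 (Dave Wilson): OK
  Row 6 (Alice Anderson): OK

Total errors: 2

2 errors


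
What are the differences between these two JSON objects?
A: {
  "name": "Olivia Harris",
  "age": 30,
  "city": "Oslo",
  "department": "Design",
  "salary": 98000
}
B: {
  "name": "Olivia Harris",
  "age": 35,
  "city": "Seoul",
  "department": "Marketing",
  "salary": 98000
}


Comparing each field (in key order):
  name: same
  age: DIFFERENT
  city: DIFFERENT
  department: DIFFERENT
  salary: same
Differences:
  age: 30 -> 35
  city: Oslo -> Seoul
  department: Design -> Marketing

3 field(s) changed

3 changes: age, city, department


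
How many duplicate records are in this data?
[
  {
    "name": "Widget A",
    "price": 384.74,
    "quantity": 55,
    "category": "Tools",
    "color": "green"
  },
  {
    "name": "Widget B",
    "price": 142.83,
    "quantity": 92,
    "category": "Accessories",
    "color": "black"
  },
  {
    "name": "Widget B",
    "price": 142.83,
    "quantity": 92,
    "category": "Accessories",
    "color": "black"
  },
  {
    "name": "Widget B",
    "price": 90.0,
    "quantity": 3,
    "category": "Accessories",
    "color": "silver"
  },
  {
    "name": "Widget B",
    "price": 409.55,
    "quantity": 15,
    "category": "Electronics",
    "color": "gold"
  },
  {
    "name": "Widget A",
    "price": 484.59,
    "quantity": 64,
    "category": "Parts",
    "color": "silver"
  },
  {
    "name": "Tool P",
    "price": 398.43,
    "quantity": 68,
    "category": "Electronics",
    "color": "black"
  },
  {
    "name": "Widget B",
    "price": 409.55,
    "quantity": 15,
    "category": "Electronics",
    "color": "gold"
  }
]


Checking 8 records for duplicates:

  Row 1: Widget A ($384.74, qty 55)
  Row 2: Widget B ($142.83, qty 92)
  Row 3: Widget B ($142.83, qty 92) <-- DUPLICATE
  Row 4: Widget B ($90.0, qty 3)
  Row 5: Widget B ($409.55, qty 15)
  Row 6: Widget A ($484.59, qty 64)
  Row 7: Tool P ($398.43, qty 68)
  Row 8: Widget B ($409.55, qty 15) <-- DUPLICATE

Duplicates found: 2
Unique records: 6

2 duplicates, 6 unique


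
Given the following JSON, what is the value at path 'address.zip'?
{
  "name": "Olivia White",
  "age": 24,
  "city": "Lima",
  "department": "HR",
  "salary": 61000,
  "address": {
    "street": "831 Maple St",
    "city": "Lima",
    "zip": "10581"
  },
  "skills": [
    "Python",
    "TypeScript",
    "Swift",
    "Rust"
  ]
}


Query: address.zip
Path: address -> zip
Value: 10581

10581


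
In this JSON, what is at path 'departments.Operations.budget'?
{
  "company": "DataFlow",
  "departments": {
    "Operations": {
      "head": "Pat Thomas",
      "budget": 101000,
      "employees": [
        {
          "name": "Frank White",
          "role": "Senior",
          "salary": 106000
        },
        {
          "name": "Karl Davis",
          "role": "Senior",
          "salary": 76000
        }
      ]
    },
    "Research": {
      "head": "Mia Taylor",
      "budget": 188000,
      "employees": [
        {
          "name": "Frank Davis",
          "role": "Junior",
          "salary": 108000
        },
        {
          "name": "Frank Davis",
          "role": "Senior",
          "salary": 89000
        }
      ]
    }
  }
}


Path: departments.Operations.budget

Navigate:
  -> departments
  -> Operations
  -> budget = 101000

101000


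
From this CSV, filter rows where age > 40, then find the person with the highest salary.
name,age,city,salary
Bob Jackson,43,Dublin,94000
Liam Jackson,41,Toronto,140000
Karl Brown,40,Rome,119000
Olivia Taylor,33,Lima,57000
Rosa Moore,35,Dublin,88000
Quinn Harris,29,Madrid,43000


Filter: age > 40
Sort by: salary (descending)

Filtered records (2):
  Liam Jackson, age 41, salary $140000
  Bob Jackson, age 43, salary $94000

Highest salary: Liam Jackson ($140000)

Liam Jackson


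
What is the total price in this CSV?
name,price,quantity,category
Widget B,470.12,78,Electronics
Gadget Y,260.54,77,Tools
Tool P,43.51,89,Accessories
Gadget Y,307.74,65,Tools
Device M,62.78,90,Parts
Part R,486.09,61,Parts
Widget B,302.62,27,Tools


Computing total price:
Values: [470.12, 260.54, 43.51, 307.74, 62.78, 486.09, 302.62]
Sum = 1933.40

1933.40


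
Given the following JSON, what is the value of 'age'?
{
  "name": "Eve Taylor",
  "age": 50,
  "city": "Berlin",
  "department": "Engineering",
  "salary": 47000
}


Looking up field 'age'
Value: 50

50


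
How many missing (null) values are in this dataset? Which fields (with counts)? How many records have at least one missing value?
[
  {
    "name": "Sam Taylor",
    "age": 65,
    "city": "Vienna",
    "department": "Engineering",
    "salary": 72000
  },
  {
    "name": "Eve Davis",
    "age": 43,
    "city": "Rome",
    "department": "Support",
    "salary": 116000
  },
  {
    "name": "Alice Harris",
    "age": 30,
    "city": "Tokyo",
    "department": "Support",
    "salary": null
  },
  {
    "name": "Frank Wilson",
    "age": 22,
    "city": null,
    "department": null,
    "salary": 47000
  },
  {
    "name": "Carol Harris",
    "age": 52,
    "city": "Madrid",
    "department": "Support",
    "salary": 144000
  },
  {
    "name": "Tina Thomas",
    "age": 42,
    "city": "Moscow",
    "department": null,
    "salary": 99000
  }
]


Checking for missing (null) values in 6 records:

  Sam Taylor: complete
  Eve Davis: complete
  Alice Harris: salary
  Frank Wilson: city, department
  Carol Harris: complete
  Tina Thomas: department

Per field:
  name: 0 missing
  age: 0 missing
  city: 1 missing
  department: 2 missing
  salary: 1 missing

Total missing values: 4
Records with any missing: 3

4 missing values (city: 1, department: 2, salary: 1); 3 incomplete records


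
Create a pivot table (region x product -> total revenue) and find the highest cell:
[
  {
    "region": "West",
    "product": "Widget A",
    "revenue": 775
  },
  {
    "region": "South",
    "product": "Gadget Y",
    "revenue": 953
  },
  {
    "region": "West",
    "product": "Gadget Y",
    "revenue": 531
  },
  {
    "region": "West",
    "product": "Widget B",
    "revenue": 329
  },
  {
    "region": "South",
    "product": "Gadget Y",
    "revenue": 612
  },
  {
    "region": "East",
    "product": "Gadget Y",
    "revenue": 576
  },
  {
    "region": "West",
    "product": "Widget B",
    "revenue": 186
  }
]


Pivot: region (rows) x product (columns) -> total revenue

     Gadget Y      Widget A      Widget B    
East           576             0             0  
South         1565             0             0  
West           531           775           515  

Highest: South / Gadget Y = $1565

South / Gadget Y = $1565


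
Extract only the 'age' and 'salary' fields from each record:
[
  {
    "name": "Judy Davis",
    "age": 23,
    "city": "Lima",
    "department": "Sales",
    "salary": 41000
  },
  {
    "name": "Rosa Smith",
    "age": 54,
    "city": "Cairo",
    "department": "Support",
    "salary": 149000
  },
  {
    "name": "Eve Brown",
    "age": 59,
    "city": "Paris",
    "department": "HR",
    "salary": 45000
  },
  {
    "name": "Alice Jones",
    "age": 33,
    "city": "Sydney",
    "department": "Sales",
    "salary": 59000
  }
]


Original: 4 records with fields: name, age, city, department, salary
Keep: ['age', 'salary']
Drop: ['name', 'city', 'department']
Result: 4 records, 2 fields each

[
  {
    "age": 23,
    "salary": 41000
  },
  {
    "age": 54,
    "salary": 149000
  },
  {
    "age": 59,
    "salary": 45000
  },
  {
    "age": 33,
    "salary": 59000
  }
]


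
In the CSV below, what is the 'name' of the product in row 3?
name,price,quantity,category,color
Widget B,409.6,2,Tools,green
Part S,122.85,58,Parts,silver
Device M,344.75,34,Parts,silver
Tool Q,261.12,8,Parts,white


Query: Row 3 ('Device M'), column 'name'
Value: Device M

Device M


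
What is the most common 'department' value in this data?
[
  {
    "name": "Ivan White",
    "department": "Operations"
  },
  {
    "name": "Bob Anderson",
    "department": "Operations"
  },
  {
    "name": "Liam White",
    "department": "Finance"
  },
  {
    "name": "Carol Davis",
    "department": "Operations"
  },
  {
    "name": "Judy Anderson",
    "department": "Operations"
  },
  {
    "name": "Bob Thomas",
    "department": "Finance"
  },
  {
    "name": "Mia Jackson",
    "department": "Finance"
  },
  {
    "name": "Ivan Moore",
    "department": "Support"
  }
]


Counting 'department' values across 8 records:

  Operations: 4 ####
  Finance: 3 ###
  Support: 1 #

Most common: Operations (4 times)

Operations (4 times)


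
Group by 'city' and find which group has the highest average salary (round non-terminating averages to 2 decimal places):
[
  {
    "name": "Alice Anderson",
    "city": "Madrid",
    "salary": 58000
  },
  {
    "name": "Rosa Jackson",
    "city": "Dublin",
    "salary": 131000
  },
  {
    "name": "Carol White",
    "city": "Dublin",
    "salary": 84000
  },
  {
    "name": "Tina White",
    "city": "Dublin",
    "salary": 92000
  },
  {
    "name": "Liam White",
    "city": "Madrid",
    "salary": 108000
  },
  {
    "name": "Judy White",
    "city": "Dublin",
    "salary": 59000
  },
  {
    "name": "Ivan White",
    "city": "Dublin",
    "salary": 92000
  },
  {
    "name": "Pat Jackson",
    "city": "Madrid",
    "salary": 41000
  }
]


Group by: city

Groups:
  Dublin: 5 people, avg salary = 458000/5 = $91600
  Madrid: 3 people, avg salary = 207000/3 = $69000

Highest average salary: Dublin ($91600)

Dublin ($91600)


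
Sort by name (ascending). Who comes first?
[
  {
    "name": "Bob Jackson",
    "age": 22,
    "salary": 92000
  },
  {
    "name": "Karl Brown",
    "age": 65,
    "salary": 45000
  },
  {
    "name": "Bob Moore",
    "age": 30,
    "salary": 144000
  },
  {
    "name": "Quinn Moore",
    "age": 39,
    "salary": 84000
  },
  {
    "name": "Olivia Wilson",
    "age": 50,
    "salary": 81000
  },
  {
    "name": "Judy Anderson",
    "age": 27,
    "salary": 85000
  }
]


Sort by: name (ascending)

Sorted order:
  1. Bob Jackson (name = Bob Jackson)
  2. Bob Moore (name = Bob Moore)
  3. Judy Anderson (name = Judy Anderson)
  4. Karl Brown (name = Karl Brown)
  5. Olivia Wilson (name = Olivia Wilson)
  6. Quinn Moore (name = Quinn Moore)

First: Bob Jackson

Bob Jackson


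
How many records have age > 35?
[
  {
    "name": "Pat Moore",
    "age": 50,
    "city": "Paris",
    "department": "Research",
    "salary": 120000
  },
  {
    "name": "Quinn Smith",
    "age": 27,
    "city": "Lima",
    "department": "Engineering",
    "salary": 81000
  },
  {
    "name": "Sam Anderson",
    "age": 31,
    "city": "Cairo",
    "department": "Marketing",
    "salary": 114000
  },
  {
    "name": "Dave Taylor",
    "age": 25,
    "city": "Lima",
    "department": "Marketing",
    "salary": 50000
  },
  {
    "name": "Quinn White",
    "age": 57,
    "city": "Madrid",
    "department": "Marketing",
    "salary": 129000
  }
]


Data: 5 records
Condition: age > 35

Checking each record:
  Pat Moore: 50 MATCH
  Quinn Smith: 27
  Sam Anderson: 31
  Dave Taylor: 25
  Quinn White: 57 MATCH

Count: 2

2


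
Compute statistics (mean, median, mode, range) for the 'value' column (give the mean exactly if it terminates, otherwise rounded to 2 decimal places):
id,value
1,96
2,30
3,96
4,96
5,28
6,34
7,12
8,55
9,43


Data: [96, 30, 96, 96, 28, 34, 12, 55, 43]
Count: 9
Sum: 490
Mean: 490/9 ≈ 54.44 (rounded to 2 decimal places)
Sorted: [12, 28, 30, 34, 43, 55, 96, 96, 96]
Median: 43.0
Mode: 96 (3 times)
Range: 96 - 12 = 84
Min: 12, Max: 96

mean≈54.44, median=43.0, mode=96, range=84


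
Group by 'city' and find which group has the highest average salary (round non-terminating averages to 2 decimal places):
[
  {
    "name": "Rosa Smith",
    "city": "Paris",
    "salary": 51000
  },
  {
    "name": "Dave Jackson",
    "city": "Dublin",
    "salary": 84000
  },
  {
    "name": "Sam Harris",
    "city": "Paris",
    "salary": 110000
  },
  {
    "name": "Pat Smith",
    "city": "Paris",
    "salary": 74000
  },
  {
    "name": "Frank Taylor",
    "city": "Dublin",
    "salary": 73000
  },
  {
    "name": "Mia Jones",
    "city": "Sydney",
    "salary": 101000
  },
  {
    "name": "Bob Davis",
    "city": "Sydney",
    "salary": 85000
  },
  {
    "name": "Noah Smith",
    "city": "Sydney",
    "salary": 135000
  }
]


Group by: city

Groups:
  Dublin: 2 people, avg salary = 157000/2 = $78500
  Paris: 3 people, avg salary = 235000/3 ≈ $78333.33
  Sydney: 3 people, avg salary = 321000/3 = $107000

Highest average salary: Sydney ($107000)

Sydney ($107000)


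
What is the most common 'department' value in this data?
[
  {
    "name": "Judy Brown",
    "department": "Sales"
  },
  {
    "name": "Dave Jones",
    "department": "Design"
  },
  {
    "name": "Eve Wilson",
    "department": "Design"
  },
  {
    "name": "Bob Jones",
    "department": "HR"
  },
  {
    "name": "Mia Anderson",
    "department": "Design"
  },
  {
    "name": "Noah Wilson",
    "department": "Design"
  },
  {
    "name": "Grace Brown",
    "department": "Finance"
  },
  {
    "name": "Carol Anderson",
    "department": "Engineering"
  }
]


Counting 'department' values across 8 records:

  Design: 4 ####
  Sales: 1 #
  HR: 1 #
  Finance: 1 #
  Engineering: 1 #

Most common: Design (4 times)

Design (4 times)
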